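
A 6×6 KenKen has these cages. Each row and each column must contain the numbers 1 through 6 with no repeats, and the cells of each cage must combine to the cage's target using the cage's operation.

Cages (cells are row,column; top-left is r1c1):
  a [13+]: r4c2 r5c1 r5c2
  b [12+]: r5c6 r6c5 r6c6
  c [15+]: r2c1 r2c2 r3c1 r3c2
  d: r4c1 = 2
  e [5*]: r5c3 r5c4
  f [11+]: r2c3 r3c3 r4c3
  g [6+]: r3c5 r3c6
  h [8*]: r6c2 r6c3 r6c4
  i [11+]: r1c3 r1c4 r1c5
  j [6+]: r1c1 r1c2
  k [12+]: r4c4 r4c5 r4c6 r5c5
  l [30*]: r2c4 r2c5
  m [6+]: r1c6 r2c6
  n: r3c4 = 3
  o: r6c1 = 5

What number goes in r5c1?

Cage n is given, so r3c4 = 3.
Cage d is a single given cell; hence r4c1 = 2.
Cage o is given; hence r6c1 = 5.
The only place for 3 in row 6 is r6c5.
Cage b needs sum 12; hence r5c6 = 3.
The 3 cells of cage b must have sum 12; hence r6c6 = 6.
Cage k has sum 12, so r5c5 = 2.
Cage a needs sum 13, leaving r4c2 = 3.
In row 1, 3 can only go at r1c3, so r1c3 = 3.
The 3 cells of cage i must have sum 11, so r1c4 = 2.
Cage i needs sum 11, so r1c5 = 6.
Column 5 already has 6, which forces r2c5 = 5.
Cage j needs two cells with sum 6, which forces r1c1 = 1.
Row 1 already has 2, so r1c2 = 5.
Row 1 already has 5; hence r1c6 = 4.
Row 2 already has 5, leaving r2c4 = 6.
The two cells of cage m must have sum 6, so r2c6 = 2.
2 is placed in column 6; hence r3c6 = 5.
Column 6 now contains 5, leaving r4c6 = 1.
Cage c has sum 15; hence r3c1 = 6.
Cage g needs two cells with sum 6; hence r3c5 = 1.
Cage k needs sum 12; hence r4c4 = 5.
Row 4 already has 1, so r4c5 = 4.
Column 1 already has 6, leaving r5c1 = 4.
Row 5 now contains 4, leaving r5c2 = 6.
Column 4 already has 5, which forces r5c4 = 1.
Column 4 already has 1, which forces r6c4 = 4.
4 is placed in column 1, leaving r2c1 = 3.
The 4 cells of cage c must have sum 15, so r2c2 = 4.
Cage f needs sum 11, so r2c3 = 1.
The 4 cells of cage c must have sum 15, so r3c2 = 2.
Cage f has sum 11, so r3c3 = 4.
Row 4 already has 4, leaving r4c3 = 6.
Row 5 now contains 1; hence r5c3 = 5.
Column 2 now contains 2; hence r6c2 = 1.
Column 3 now contains 1; hence r6c3 = 2.
Filled in: 1 5 3 2 6 4 / 3 4 1 6 5 2 / 6 2 4 3 1 5 / 2 3 6 5 4 1 / 4 6 5 1 2 3 / 5 1 2 4 3 6.

4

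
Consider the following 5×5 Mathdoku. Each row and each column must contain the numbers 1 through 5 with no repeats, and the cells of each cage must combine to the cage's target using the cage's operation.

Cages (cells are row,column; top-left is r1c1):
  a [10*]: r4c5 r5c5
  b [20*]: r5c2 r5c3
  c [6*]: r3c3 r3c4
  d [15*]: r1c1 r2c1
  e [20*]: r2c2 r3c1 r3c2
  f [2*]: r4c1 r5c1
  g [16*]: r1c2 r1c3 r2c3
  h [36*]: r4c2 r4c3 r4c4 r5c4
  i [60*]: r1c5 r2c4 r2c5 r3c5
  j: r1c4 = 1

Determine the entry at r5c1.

Cage j is given, which forces r1c4 = 1.
Column 4 now contains 1, which forces r4c4 = 4.
Cage h has product 36; hence r5c4 = 3.
The 3 cells of cage g must have product 16, so r1c2 = 2.
Row 1 already has 1; hence r1c3 = 4.
Cage g needs product 16, so r2c3 = 2.
Row 2 already has 2, which forces r2c4 = 5.
The two cells of cage c must have product 6, which forces r3c3 = 3.
Column 4 already has 3, leaving r3c4 = 2.
3 is placed in column 3, which forces r4c3 = 1.
Column 3 now contains 4, which forces r5c3 = 5.
Row 5 now contains 5; hence r5c5 = 2.
The two cells of cage d must have product 15; hence r1c1 = 5.
The 4 cells of cage i must have product 60, leaving r1c5 = 3.
Row 2 now contains 5, which forces r2c1 = 3.
1 is placed in row 4, leaving r4c1 = 2.
1 is placed in row 4, so r4c2 = 3.
2 is placed in column 5; hence r4c5 = 5.
Row 5 already has 2, which forces r5c1 = 1.
Row 5 now contains 5; hence r5c2 = 4.
Column 2 now contains 4, so r2c2 = 1.
Row 2 now contains 1; hence r2c5 = 4.
Column 1 already has 1, leaving r3c1 = 4.
Cage e has product 20, which forces r3c2 = 5.
4 is placed in column 5, so r3c5 = 1.
Completed grid: 5 2 4 1 3 / 3 1 2 5 4 / 4 5 3 2 1 / 2 3 1 4 5 / 1 4 5 3 2.

1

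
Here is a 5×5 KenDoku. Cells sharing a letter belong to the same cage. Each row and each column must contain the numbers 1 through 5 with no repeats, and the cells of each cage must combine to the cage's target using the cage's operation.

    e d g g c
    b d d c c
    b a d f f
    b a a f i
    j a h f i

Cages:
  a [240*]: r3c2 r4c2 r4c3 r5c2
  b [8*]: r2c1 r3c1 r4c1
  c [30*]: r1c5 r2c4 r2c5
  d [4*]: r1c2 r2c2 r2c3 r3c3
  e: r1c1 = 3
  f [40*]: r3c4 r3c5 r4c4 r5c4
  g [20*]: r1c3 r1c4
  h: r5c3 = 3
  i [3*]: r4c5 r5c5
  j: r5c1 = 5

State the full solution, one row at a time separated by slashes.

Cage e is given, which forces r1c1 = 3.
Cage a has product 240, leaving r4c3 = 4.
Cage j is a single given cell, which forces r5c1 = 5.
H is a freebie, which forces r5c3 = 3.
Row 5 now contains 3; hence r5c5 = 1.
4 is placed in column 3, leaving r1c3 = 5.
Cage g's pair has product 20, leaving r1c4 = 4.
Row 1 already has 5, leaving r1c5 = 2.
Column 5 already has 1; hence r4c5 = 3.
Row 5 now contains 3, so r5c2 = 4.
Column 4 now contains 4; hence r5c4 = 2.
Row 1 now contains 2; hence r1c2 = 1.
The 4 cells of cage d must have product 4; hence r2c2 = 2.
The 4 cells of cage d must have product 4, leaving r2c3 = 1.
The 3 cells of cage c must have product 30, which forces r2c4 = 3.
3 is placed in column 5, which forces r2c5 = 5.
The 4 cells of cage a must have product 240, so r3c2 = 3.
The 4 cells of cage d must have product 4, so r3c3 = 2.
Cage f has product 40; hence r3c5 = 4.
Row 4 now contains 3, which forces r4c2 = 5.
Row 4 now contains 5, which forces r4c4 = 1.
Row 2 already has 1, which forces r2c1 = 4.
Row 3 now contains 4; hence r3c1 = 1.
Column 4 now contains 1, so r3c4 = 5.
Row 4 already has 1, leaving r4c1 = 2.

3 1 5 4 2 / 4 2 1 3 5 / 1 3 2 5 4 / 2 5 4 1 3 / 5 4 3 2 1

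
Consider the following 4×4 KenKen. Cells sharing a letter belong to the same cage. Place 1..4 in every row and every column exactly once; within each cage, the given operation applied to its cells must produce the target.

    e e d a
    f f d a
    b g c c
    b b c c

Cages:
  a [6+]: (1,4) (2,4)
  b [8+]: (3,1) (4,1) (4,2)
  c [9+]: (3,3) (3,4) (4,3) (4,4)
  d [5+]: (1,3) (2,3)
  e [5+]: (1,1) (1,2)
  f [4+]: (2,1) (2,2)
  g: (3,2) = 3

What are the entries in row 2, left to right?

3 1 2 4

Cage g is a single given cell, so (3,2) = 3.
The two cells of cage f must have sum 4, leaving (2,1) = 3.
3 is placed in column 2; hence (2,2) = 1.
3 is placed in column 1, which forces (4,1) = 4.
Row 4 already has 4; hence (4,2) = 2.
Column 1 now contains 4, which forces (1,1) = 1.
Column 2 now contains 2, so (1,2) = 4.
Row 1 already has 1; hence (1,3) = 3.
Row 1 now contains 4, leaving (1,4) = 2.
Column 4 now contains 2, leaving (2,4) = 4.
Cage b has sum 8, which forces (3,1) = 2.
4 is placed in column 4, so (3,4) = 1.
Column 3 now contains 3; hence (4,3) = 1.
1 is placed in column 4; hence (4,4) = 3.
4 is placed in row 2, which forces (2,3) = 2.
Row 3 now contains 1, so (3,3) = 4.
Completed grid: 1 4 3 2 / 3 1 2 4 / 2 3 4 1 / 4 2 1 3.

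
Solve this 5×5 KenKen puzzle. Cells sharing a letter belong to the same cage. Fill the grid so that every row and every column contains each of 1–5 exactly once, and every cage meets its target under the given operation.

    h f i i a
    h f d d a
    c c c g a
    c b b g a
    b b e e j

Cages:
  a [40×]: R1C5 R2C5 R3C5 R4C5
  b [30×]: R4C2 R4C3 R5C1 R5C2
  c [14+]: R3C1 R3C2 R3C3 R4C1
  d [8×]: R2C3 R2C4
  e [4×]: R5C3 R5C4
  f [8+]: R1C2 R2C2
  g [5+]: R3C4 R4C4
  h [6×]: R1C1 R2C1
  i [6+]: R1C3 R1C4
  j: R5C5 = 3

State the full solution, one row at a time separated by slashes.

Cage j is given, which forces R5C5 = 3.
Row 2 needs a 1, and only R2C5 is open for it.
In row 2, 5 can only go at R2C2, so R2C2 = 5.
5 is placed in column 2, so R1C2 = 3.
Row 1 now contains 3; hence R1C1 = 2.
Cage h needs two cells with product 6, leaving R2C1 = 3.
Cage b has product 30, which forces R4C3 = 3.
The 4 cells of cage b must have product 30, so R5C1 = 5.
The 4 cells of cage c must have sum 14, which forces R3C1 = 1.
The 4 cells of cage c must have sum 14; hence R3C2 = 4.
Cage c needs sum 14, so R3C3 = 5.
Row 3 now contains 4, which forces R3C4 = 3.
Row 3 already has 5, which forces R3C5 = 2.
Column 1 already has 5, which forces R4C1 = 4.
Row 4 already has 4; hence R4C5 = 5.
5 is placed in column 3, leaving R1C3 = 1.
The two cells of cage i must have sum 6, which forces R1C4 = 5.
5 is placed in column 5; hence R1C5 = 4.
The two cells of cage g must have sum 5, so R4C4 = 2.
1 is placed in column 3, which forces R5C3 = 4.
4 is placed in row 5, so R5C4 = 1.
Column 3 already has 4; hence R2C3 = 2.
Column 4 already has 2, which forces R2C4 = 4.
Row 4 already has 2; hence R4C2 = 1.
Row 5 now contains 1, which forces R5C2 = 2.

2 3 1 5 4 / 3 5 2 4 1 / 1 4 5 3 2 / 4 1 3 2 5 / 5 2 4 1 3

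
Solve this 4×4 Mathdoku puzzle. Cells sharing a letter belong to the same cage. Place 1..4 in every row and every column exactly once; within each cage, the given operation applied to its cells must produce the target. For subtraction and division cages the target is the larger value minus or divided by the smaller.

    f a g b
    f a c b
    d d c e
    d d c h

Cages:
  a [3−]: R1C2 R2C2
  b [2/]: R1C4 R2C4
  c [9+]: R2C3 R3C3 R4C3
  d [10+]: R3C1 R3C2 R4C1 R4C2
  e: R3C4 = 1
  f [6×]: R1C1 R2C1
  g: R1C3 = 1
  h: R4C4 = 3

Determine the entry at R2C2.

Cage g is a single given cell, which forces R1C3 = 1.
Cage e is given; hence R3C4 = 1.
Cage h is a single given cell, so R4C4 = 3.
1 is placed in row 1, so R1C2 = 4.
Row 1 already has 4, so R1C4 = 2.
Cage a's pair has difference 3, so R2C2 = 1.
2 is placed in column 4; hence R2C4 = 4.
Column 2 already has 1; hence R4C2 = 2.
2 is placed in row 4; hence R4C3 = 4.
2 is placed in row 1, which forces R1C1 = 3.
Cage f needs two cells with product 6, leaving R2C1 = 2.
Row 2 already has 2; hence R2C3 = 3.
Cage d needs sum 10; hence R3C1 = 4.
2 is placed in column 2, so R3C2 = 3.
3 is placed in column 3, which forces R3C3 = 2.
Row 4 already has 4, leaving R4C1 = 1.
The full grid is 3 4 1 2 / 2 1 3 4 / 4 3 2 1 / 1 2 4 3.

1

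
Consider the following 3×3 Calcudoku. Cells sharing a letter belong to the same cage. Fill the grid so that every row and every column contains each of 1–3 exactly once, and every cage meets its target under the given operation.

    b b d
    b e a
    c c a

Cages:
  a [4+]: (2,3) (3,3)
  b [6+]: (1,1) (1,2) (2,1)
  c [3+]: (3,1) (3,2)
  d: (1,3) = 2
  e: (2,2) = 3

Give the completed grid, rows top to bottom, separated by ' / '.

Cage d is a single given cell, so (1,3) = 2.
Cage e is given, so (2,2) = 3.
Row 2 already has 3, leaving (2,3) = 1.
Column 3 already has 1, so (3,3) = 3.
The 3 cells of cage b must have sum 6, which forces (1,1) = 3.
3 is placed in column 2; hence (1,2) = 1.
Row 2 now contains 1, which forces (2,1) = 2.
Column 1 now contains 2, leaving (3,1) = 1.
1 is placed in column 2, which forces (3,2) = 2.

3 1 2 / 2 3 1 / 1 2 3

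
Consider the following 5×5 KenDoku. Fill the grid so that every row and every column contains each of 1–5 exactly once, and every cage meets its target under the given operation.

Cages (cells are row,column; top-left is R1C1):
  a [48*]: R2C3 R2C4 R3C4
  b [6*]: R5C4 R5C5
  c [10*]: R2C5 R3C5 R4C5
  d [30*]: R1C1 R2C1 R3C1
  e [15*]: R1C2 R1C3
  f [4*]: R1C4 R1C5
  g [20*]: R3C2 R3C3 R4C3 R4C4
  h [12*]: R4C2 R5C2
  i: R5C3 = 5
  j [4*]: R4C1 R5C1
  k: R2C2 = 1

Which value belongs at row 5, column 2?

4

Cage k is given; hence R2C2 = 1.
The 3 cells of cage a must have product 48, leaving R2C3 = 4.
The 3 cells of cage a must have product 48; hence R2C4 = 3.
Cage a needs product 48, leaving R3C4 = 4.
Cage i is a single given cell, which forces R5C3 = 5.
Column 4 now contains 3, so R5C4 = 2.
Row 5 now contains 2, which forces R5C5 = 3.
Cage e's pair has product 15; hence R1C2 = 5.
Column 3 already has 5, so R1C3 = 3.
Column 4 now contains 4, so R1C4 = 1.
Cage f's pair has product 4, which forces R1C5 = 4.
The 4 cells of cage g must have product 20, leaving R3C2 = 2.
The 4 cells of cage g must have product 20, so R3C3 = 1.
Row 3 now contains 1; hence R3C5 = 5.
Cage h's pair has product 12, which forces R4C2 = 3.
The 4 cells of cage g must have product 20, so R4C3 = 2.
Cage g has product 20, which forces R4C4 = 5.
2 is placed in row 4, which forces R4C5 = 1.
3 is placed in row 5, which forces R5C2 = 4.
Row 1 now contains 3, which forces R1C1 = 2.
The 3 cells of cage d must have product 30, so R2C1 = 5.
Column 5 now contains 5; hence R2C5 = 2.
5 is placed in row 3; hence R3C1 = 3.
Row 4 already has 1, which forces R4C1 = 4.
Row 5 already has 4, which forces R5C1 = 1.
Completed grid: 2 5 3 1 4 / 5 1 4 3 2 / 3 2 1 4 5 / 4 3 2 5 1 / 1 4 5 2 3.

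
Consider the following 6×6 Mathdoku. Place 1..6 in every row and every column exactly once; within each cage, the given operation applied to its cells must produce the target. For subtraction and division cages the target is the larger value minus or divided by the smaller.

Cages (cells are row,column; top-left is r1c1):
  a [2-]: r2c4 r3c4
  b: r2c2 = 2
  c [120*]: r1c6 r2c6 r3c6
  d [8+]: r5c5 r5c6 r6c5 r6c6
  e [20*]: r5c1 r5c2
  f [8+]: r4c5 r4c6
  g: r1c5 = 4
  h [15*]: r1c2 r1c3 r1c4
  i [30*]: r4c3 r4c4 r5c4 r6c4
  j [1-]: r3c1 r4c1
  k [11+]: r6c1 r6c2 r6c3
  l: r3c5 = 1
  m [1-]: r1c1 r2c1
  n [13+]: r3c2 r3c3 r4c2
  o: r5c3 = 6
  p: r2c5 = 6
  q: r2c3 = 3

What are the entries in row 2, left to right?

Cage g is a single given cell, so r1c5 = 4.
B is a freebie, so r2c2 = 2.
Cage q is a single given cell; hence r2c3 = 3.
Cage p is a single given cell, so r2c5 = 6.
Cage l is given, so r3c5 = 1.
Cage o is given, which forces r5c3 = 6.
In row 1, 2 can only go at r1c1, so r1c1 = 2.
The two cells of cage m must have difference 1, so r2c1 = 1.
Row 1 needs a 6, and only r1c6 is open for it.
Column 4 needs a 4, and only r2c4 is open for it.
Row 2 now contains 4, which forces r2c6 = 5.
The 3 cells of cage c must have product 120, so r3c6 = 4.
5 is placed in column 6, which forces r4c6 = 3.
3 is placed in row 4, which forces r4c5 = 5.
Cage n needs sum 13, leaving r3c2 = 5.
Cage n has sum 13, leaving r3c3 = 2.
Row 3 already has 2, leaving r3c4 = 6.
5 is placed in row 4, which forces r4c2 = 6.
Column 3 now contains 2, so r4c3 = 1.
1 is placed in row 4, leaving r4c4 = 2.
Column 2 now contains 5, leaving r5c2 = 4.
Column 3 already has 1, so r6c3 = 4.
Column 3 already has 1, so r1c3 = 5.
Row 3 now contains 5, which forces r3c1 = 3.
Row 4 already has 6, which forces r4c1 = 4.
4 is placed in row 5, leaving r5c1 = 5.
Row 5 now contains 5, so r5c4 = 3.
Row 5 now contains 3, so r5c5 = 2.
Row 5 already has 2, leaving r5c6 = 1.
The 3 cells of cage k must have sum 11, which forces r6c1 = 6.
The 3 cells of cage k must have sum 11, which forces r6c2 = 1.
3 is placed in column 4, which forces r6c4 = 5.
Column 5 already has 2, leaving r6c5 = 3.
1 is placed in column 6, which forces r6c6 = 2.
Column 2 already has 1, leaving r1c2 = 3.
3 is placed in column 4, which forces r1c4 = 1.
The full grid is 2 3 5 1 4 6 / 1 2 3 4 6 5 / 3 5 2 6 1 4 / 4 6 1 2 5 3 / 5 4 6 3 2 1 / 6 1 4 5 3 2.

1 2 3 4 6 5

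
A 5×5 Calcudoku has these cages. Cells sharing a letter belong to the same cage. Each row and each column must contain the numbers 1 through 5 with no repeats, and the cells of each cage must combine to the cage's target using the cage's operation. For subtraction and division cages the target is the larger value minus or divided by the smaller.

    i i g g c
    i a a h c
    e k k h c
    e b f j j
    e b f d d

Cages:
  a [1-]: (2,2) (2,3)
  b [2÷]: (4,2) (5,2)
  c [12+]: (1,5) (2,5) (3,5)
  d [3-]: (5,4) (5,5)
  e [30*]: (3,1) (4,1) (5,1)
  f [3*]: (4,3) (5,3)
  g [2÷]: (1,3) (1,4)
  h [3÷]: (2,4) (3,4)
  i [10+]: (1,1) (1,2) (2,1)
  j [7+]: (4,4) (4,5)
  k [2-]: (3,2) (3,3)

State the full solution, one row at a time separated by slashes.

The only place for 1 in column 5 is (5,5).
Cage f's pair has product 3; hence (4,3) = 1.
Row 5 now contains 1; hence (5,3) = 3.
Cage d's pair has difference 3, so (5,4) = 4.
Cage b's pair has quotient 2, which forces (4,2) = 4.
4 is placed in row 5; hence (5,2) = 2.
Column 2 now contains 2, so (3,2) = 3.
Cage k's pair has difference 2, which forces (3,3) = 5.
3 is placed in row 3, leaving (3,4) = 1.
5 is placed in row 3; hence (3,5) = 4.
Row 5 now contains 2, which forces (5,1) = 5.
Cage i has sum 10, so (1,2) = 5.
Cage g needs two cells with quotient 2, so (1,3) = 4.
Column 4 already has 1, which forces (1,4) = 2.
Row 1 now contains 5, so (1,5) = 3.
5 is placed in column 2, which forces (2,2) = 1.
4 is placed in column 3; hence (2,3) = 2.
Column 4 already has 1, which forces (2,4) = 3.
Column 5 now contains 3, leaving (2,5) = 5.
3 is placed in row 3, which forces (3,1) = 2.
Cage e needs product 30, leaving (4,1) = 3.
Column 4 already has 2, so (4,4) = 5.
Column 5 already has 5; hence (4,5) = 2.
Row 1 already has 3, which forces (1,1) = 1.
3 is placed in row 2, leaving (2,1) = 4.

1 5 4 2 3 / 4 1 2 3 5 / 2 3 5 1 4 / 3 4 1 5 2 / 5 2 3 4 1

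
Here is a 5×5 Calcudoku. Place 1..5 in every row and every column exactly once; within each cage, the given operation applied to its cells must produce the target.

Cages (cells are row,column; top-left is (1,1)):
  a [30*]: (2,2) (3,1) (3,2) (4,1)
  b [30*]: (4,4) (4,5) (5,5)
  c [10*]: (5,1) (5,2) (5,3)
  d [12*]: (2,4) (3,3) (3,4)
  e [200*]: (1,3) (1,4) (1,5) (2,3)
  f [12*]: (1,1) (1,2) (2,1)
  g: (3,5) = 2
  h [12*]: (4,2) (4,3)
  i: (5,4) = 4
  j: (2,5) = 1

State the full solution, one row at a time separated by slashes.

Cage e has product 200, so (2,3) = 5.
J is a freebie, which forces (2,5) = 1.
Cage g is a single given cell, so (3,5) = 2.
Cage i is a single given cell, leaving (5,4) = 4.
Cage d has product 12; hence (2,4) = 3.
The 3 cells of cage d must have product 12, leaving (3,3) = 4.
The 3 cells of cage d must have product 12, leaving (3,4) = 1.
Column 3 already has 4, which forces (4,3) = 3.
The 3 cells of cage b must have product 30; hence (4,4) = 2.
Row 4 now contains 3, so (4,5) = 5.
Column 5 now contains 5, leaving (5,5) = 3.
Column 3 already has 4; hence (1,3) = 2.
Column 4 already has 2, so (1,4) = 5.
Column 5 now contains 5, so (1,5) = 4.
Row 2 now contains 3; hence (2,2) = 2.
5 is placed in row 4, leaving (4,1) = 1.
Row 4 now contains 3; hence (4,2) = 4.
Column 3 now contains 2, which forces (5,3) = 1.
Column 1 already has 1, leaving (1,1) = 3.
Cage f has product 12; hence (1,2) = 1.
Row 2 now contains 2, leaving (2,1) = 4.
Column 1 now contains 3; hence (3,1) = 5.
5 is placed in row 3, which forces (3,2) = 3.
The 3 cells of cage c must have product 10, which forces (5,1) = 2.
Row 5 already has 1; hence (5,2) = 5.

3 1 2 5 4 / 4 2 5 3 1 / 5 3 4 1 2 / 1 4 3 2 5 / 2 5 1 4 3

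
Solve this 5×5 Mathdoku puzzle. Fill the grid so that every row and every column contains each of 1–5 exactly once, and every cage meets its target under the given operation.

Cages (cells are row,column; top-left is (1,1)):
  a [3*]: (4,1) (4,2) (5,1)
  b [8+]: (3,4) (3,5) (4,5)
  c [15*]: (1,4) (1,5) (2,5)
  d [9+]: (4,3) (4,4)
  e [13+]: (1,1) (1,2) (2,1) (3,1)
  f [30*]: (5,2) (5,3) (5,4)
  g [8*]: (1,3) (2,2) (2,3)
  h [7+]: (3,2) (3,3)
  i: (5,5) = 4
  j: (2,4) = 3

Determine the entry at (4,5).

Cage j is given, so (2,4) = 3.
The 3 cells of cage a must have product 3; hence (4,1) = 3.
Cage a has product 3, leaving (4,2) = 1.
Cage a needs product 3, which forces (5,1) = 1.
Cage i is a single given cell, so (5,5) = 4.
Cage e needs sum 13, leaving (1,2) = 2.
The 3 cells of cage c must have product 15, so (1,5) = 3.
Column 2 already has 2; hence (2,2) = 4.
The 3 cells of cage g must have product 8, which forces (1,3) = 1.
Row 1 already has 1, so (1,4) = 5.
The 3 cells of cage g must have product 8, so (2,3) = 2.
Column 3 already has 2; hence (3,3) = 4.
4 is placed in column 3; hence (4,3) = 5.
5 is placed in column 4, which forces (4,4) = 4.
Row 4 now contains 5, so (4,5) = 2.
5 is placed in column 3, so (5,3) = 3.
5 is placed in column 4, leaving (5,4) = 2.
5 is placed in row 1, which forces (1,1) = 4.
Row 2 now contains 2; hence (2,1) = 5.
Cage c has product 15; hence (2,5) = 1.
Cage e has sum 13, which forces (3,1) = 2.
Cage h needs two cells with sum 7, so (3,2) = 3.
2 is placed in column 4, so (3,4) = 1.
The 3 cells of cage b must have sum 8, so (3,5) = 5.
Row 5 now contains 3, which forces (5,2) = 5.
Filled in: 4 2 1 5 3 / 5 4 2 3 1 / 2 3 4 1 5 / 3 1 5 4 2 / 1 5 3 2 4.

2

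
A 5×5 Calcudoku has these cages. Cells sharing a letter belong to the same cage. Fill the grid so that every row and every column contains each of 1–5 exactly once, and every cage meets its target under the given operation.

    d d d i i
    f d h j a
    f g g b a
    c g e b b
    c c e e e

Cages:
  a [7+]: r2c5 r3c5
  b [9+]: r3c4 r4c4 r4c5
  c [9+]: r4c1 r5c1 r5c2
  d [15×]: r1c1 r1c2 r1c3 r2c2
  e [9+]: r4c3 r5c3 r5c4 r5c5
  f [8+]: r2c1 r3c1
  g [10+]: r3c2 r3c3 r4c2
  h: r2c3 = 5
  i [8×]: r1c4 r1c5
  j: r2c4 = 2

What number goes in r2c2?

The 4 cells of cage d must have product 15, leaving r2c2 = 1.
Cage h is given, leaving r2c3 = 5.
Cage j is a single given cell; hence r2c4 = 2.
Column 4 already has 2; hence r1c4 = 4.
The two cells of cage i must have product 8; hence r1c5 = 2.
Row 2 already has 5, which forces r2c1 = 3.
3 is placed in row 2, so r2c5 = 4.
Cage f needs two cells with sum 8, leaving r3c1 = 5.
Column 5 now contains 4, which forces r3c5 = 3.
5 is placed in column 1, leaving r1c1 = 1.
Cage d needs product 15; hence r1c2 = 5.
Cage d has product 15, leaving r1c3 = 3.
Row 3 already has 3, leaving r3c4 = 1.
Column 2 already has 5; hence r4c2 = 4.
Column 3 already has 3; hence r4c3 = 1.
The 3 cells of cage b must have sum 9, leaving r4c4 = 3.
Cage b has sum 9, which forces r4c5 = 5.
Column 2 already has 4, leaving r5c2 = 3.
3 is placed in column 4, so r5c4 = 5.
Column 5 already has 5, leaving r5c5 = 1.
Column 2 already has 4, which forces r3c2 = 2.
Row 3 now contains 1, which forces r3c3 = 4.
Row 4 already has 4; hence r4c1 = 2.
Cage c has sum 9, so r5c1 = 4.
Cage e has sum 9, so r5c3 = 2.
Completed grid: 1 5 3 4 2 / 3 1 5 2 4 / 5 2 4 1 3 / 2 4 1 3 5 / 4 3 2 5 1.

1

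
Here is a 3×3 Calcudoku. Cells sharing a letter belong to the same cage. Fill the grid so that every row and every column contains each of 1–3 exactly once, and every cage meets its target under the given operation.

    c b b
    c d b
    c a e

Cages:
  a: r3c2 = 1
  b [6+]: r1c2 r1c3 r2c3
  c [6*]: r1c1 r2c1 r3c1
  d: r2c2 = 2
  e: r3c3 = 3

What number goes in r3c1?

2

D is a freebie, which forces r2c2 = 2.
Cage a is a single given cell, so r3c2 = 1.
Cage e is a single given cell, so r3c3 = 3.
Column 2 already has 1, leaving r1c2 = 3.
Cage b has sum 6, leaving r1c3 = 2.
3 is placed in column 3, so r2c3 = 1.
Row 3 already has 3; hence r3c1 = 2.
Row 1 now contains 3, leaving r1c1 = 1.
1 is placed in row 2; hence r2c1 = 3.
The full grid is 1 3 2 / 3 2 1 / 2 1 3.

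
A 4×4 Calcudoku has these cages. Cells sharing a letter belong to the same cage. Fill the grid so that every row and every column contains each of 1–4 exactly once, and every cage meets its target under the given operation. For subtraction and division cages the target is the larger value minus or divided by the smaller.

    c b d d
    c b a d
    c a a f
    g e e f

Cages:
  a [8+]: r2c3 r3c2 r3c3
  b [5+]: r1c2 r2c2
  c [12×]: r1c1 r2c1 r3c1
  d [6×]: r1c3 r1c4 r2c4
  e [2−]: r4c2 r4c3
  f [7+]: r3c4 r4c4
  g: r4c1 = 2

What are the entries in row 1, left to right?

4 1 3 2

Cage g is given; hence r4c1 = 2.
The only place for 4 in row 4 is r4c4.
Column 4 now contains 4, so r3c4 = 3.
Cage d has product 6, which forces r1c3 = 3.
3 is placed in column 3, which forces r2c3 = 2.
Row 2 now contains 2, so r2c4 = 1.
3 is placed in column 3, so r4c3 = 1.
1 is placed in column 4; hence r1c4 = 2.
Cage c has product 12; hence r2c1 = 3.
Row 2 now contains 3, which forces r2c2 = 4.
The 3 cells of cage a must have sum 8; hence r3c2 = 2.
Column 3 already has 1, leaving r3c3 = 4.
Row 4 already has 1, which forces r4c2 = 3.
Cage c needs product 12, which forces r1c1 = 4.
Row 1 now contains 2; hence r1c2 = 1.
4 is placed in row 3, which forces r3c1 = 1.
Completed grid: 4 1 3 2 / 3 4 2 1 / 1 2 4 3 / 2 3 1 4.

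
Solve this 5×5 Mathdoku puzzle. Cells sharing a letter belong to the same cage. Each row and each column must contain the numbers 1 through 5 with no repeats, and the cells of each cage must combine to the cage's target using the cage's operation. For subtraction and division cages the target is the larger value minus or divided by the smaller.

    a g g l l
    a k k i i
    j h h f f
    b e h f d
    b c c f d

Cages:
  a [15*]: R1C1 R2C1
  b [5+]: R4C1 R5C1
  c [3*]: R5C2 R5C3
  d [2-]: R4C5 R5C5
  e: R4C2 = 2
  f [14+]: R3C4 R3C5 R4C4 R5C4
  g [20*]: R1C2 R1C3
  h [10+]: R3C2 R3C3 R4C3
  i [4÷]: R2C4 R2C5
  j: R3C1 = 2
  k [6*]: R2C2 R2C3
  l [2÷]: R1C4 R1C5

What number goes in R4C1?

Cage j is a single given cell, which forces R3C1 = 2.
Cage e is a single given cell, leaving R4C2 = 2.
Column 2 now contains 2; hence R2C2 = 3.
Cage k needs two cells with product 6, leaving R2C3 = 2.
Column 2 already has 3, leaving R5C2 = 1.
Row 5 now contains 1, so R5C3 = 3.
Cage a needs two cells with product 15, leaving R1C1 = 3.
3 is placed in row 2, leaving R2C1 = 5.
The two cells of cage b must have sum 5, which forces R4C1 = 1.
Row 5 now contains 1, leaving R5C1 = 4.
Cage h needs sum 10, so R3C3 = 1.
Cage f has sum 14, so R5C4 = 2.
2 is placed in row 5, so R5C5 = 5.
Cage l needs two cells with quotient 2, leaving R1C5 = 2.
The two cells of cage d must have difference 2, which forces R4C5 = 3.
Cage f needs sum 14, which forces R3C4 = 3.
Column 5 now contains 3, leaving R3C5 = 4.
Cage f has sum 14, leaving R4C4 = 5.
The two cells of cage i must have quotient 4, leaving R2C4 = 4.
4 is placed in column 5; hence R2C5 = 1.
4 is placed in row 3, leaving R3C2 = 5.
Row 4 already has 5, so R4C3 = 4.
5 is placed in column 2; hence R1C2 = 4.
Column 3 now contains 4, which forces R1C3 = 5.
4 is placed in column 4, which forces R1C4 = 1.
The full grid is 3 4 5 1 2 / 5 3 2 4 1 / 2 5 1 3 4 / 1 2 4 5 3 / 4 1 3 2 5.

1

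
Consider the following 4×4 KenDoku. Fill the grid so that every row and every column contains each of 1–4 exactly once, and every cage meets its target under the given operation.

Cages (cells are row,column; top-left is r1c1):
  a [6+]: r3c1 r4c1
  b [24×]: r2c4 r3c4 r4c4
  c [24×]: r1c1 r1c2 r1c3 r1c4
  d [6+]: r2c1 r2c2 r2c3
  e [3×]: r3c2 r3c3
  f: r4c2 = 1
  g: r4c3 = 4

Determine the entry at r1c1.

F is a freebie, leaving r4c2 = 1.
Cage g is a single given cell, which forces r4c3 = 4.
The two cells of cage a must have sum 6, which forces r3c1 = 4.
1 is placed in column 2, so r3c2 = 3.
Cage e's pair has product 3, so r3c3 = 1.
Row 3 already has 3, leaving r3c4 = 2.
4 is placed in row 4, so r4c1 = 2.
Column 4 now contains 2, so r4c4 = 3.
Cage d has sum 6, which forces r2c1 = 1.
3 is placed in column 2, leaving r2c2 = 2.
Cage d needs sum 6, so r2c3 = 3.
3 is placed in column 4; hence r2c4 = 4.
1 is placed in column 1, so r1c1 = 3.
Column 2 now contains 2; hence r1c2 = 4.
3 is placed in column 3, which forces r1c3 = 2.
Column 4 now contains 4, which forces r1c4 = 1.
Completed grid: 3 4 2 1 / 1 2 3 4 / 4 3 1 2 / 2 1 4 3.

3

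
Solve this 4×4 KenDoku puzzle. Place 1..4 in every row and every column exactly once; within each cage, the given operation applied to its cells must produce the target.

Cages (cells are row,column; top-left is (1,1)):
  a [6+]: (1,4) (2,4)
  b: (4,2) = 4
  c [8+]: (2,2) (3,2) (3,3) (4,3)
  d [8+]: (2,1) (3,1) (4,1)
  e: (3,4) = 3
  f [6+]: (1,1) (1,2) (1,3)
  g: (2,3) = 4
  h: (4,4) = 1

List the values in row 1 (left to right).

Cage g is a single given cell, which forces (2,3) = 4.
Row 2 now contains 4, leaving (2,4) = 2.
Cage e is a single given cell; hence (3,4) = 3.
B is a freebie, which forces (4,2) = 4.
Cage h is a single given cell; hence (4,4) = 1.
Column 4 already has 2, leaving (1,4) = 4.
Cage d has sum 8, so (2,1) = 1.
Cage c has sum 8; hence (2,2) = 3.
Cage d has sum 8, leaving (3,1) = 4.
The 4 cells of cage c must have sum 8, so (3,2) = 2.
Cage c has sum 8, leaving (3,3) = 1.
1 is placed in row 4; hence (4,1) = 3.
Cage c needs sum 8, leaving (4,3) = 2.
Column 1 already has 3, leaving (1,1) = 2.
Column 2 already has 2, so (1,2) = 1.
Column 3 now contains 2, which forces (1,3) = 3.
Filled in: 2 1 3 4 / 1 3 4 2 / 4 2 1 3 / 3 4 2 1.

2 1 3 4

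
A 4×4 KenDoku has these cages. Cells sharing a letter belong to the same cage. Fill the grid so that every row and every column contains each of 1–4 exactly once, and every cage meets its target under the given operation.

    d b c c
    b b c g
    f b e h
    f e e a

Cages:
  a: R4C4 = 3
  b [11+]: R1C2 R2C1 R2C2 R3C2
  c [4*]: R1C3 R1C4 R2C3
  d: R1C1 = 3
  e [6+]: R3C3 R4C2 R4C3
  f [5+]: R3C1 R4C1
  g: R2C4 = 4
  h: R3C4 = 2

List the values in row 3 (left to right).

Cage d is given; hence R1C1 = 3.
Cage g is a single given cell, leaving R2C4 = 4.
H is a freebie; hence R3C4 = 2.
Cage a is a single given cell; hence R4C4 = 3.
The 4 cells of cage b must have sum 11, leaving R1C2 = 2.
Cage c needs product 4, leaving R1C3 = 4.
Column 4 now contains 2, which forces R1C4 = 1.
Row 2 already has 4, leaving R2C1 = 2.
Cage b needs sum 11; hence R2C2 = 3.
Cage c has product 4, which forces R2C3 = 1.
Cage b has sum 11; hence R3C2 = 4.
Column 3 already has 1, which forces R3C3 = 3.
Column 2 already has 2, so R4C2 = 1.
Column 3 already has 1; hence R4C3 = 2.
4 is placed in row 3, which forces R3C1 = 1.
Row 4 now contains 1, so R4C1 = 4.
The full grid is 3 2 4 1 / 2 3 1 4 / 1 4 3 2 / 4 1 2 3.

1 4 3 2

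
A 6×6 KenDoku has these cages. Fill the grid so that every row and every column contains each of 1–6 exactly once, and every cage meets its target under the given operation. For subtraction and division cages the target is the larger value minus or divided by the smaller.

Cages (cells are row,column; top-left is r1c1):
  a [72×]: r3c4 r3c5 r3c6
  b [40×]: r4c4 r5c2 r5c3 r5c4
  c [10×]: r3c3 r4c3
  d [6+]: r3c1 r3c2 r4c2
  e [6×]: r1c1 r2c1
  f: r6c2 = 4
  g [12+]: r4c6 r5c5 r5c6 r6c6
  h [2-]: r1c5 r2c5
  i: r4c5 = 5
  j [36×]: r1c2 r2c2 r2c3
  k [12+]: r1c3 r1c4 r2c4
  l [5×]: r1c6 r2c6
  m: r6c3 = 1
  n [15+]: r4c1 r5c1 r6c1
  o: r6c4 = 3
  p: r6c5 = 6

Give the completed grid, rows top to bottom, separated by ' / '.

Cage i is a single given cell; hence r4c5 = 5.
Cage f is a single given cell, leaving r6c2 = 4.
Cage m is given, so r6c3 = 1.
Cage o is a single given cell, which forces r6c4 = 3.
Cage p is a single given cell, leaving r6c5 = 6.
Cage c needs two cells with product 10, which forces r3c3 = 5.
5 is placed in row 4, leaving r4c3 = 2.
Column 3 already has 2; hence r5c3 = 4.
Row 6 now contains 6; hence r6c1 = 5.
Row 6 already has 5, leaving r6c6 = 2.
Cage n has sum 15, leaving r4c1 = 4.
The 4 cells of cage b must have product 40; hence r4c4 = 1.
4 is placed in row 5, which forces r5c1 = 6.
1 is placed in row 4, so r4c2 = 3.
Row 4 now contains 3, leaving r4c6 = 6.
Cage a has product 72, so r3c4 = 6.
The only place for 1 in column 1 is r3c1.
Row 3 now contains 1, which forces r3c2 = 2.
Column 2 now contains 2, leaving r5c2 = 5.
Row 5 now contains 5, so r5c4 = 2.
Column 2 now contains 2; hence r1c2 = 6.
The 3 cells of cage k must have sum 12, which forces r1c3 = 3.
Cage j needs product 36; hence r2c2 = 1.
The 3 cells of cage j must have product 36; hence r2c3 = 6.
Row 2 now contains 1; hence r2c6 = 5.
3 is placed in row 1, leaving r1c1 = 2.
The 3 cells of cage k must have sum 12; hence r1c4 = 5.
Column 6 already has 5, so r1c6 = 1.
Cage e's pair has product 6, leaving r2c1 = 3.
5 is placed in row 2, which forces r2c4 = 4.
Row 2 already has 4, so r2c5 = 2.
Column 6 already has 1, so r5c6 = 3.
Row 1 already has 1, which forces r1c5 = 4.
Cage a needs product 72, leaving r3c5 = 3.
3 is placed in column 6, so r3c6 = 4.
Row 5 now contains 3, leaving r5c5 = 1.

2 6 3 5 4 1 / 3 1 6 4 2 5 / 1 2 5 6 3 4 / 4 3 2 1 5 6 / 6 5 4 2 1 3 / 5 4 1 3 6 2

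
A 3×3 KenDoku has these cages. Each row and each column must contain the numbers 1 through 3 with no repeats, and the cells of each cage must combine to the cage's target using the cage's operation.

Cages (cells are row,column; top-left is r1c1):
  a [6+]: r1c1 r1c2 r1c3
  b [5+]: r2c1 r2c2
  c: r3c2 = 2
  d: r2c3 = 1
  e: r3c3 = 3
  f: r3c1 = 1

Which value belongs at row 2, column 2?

Cage d is a single given cell, so r2c3 = 1.
F is a freebie, leaving r3c1 = 1.
C is a freebie, leaving r3c2 = 2.
E is a freebie, so r3c3 = 3.
Cage a has sum 6, which forces r1c1 = 3.
Cage a has sum 6, which forces r1c2 = 1.
Column 3 now contains 3; hence r1c3 = 2.
Cage b's pair has sum 5, which forces r2c1 = 2.
Column 2 already has 2, so r2c2 = 3.
The full grid is 3 1 2 / 2 3 1 / 1 2 3.

3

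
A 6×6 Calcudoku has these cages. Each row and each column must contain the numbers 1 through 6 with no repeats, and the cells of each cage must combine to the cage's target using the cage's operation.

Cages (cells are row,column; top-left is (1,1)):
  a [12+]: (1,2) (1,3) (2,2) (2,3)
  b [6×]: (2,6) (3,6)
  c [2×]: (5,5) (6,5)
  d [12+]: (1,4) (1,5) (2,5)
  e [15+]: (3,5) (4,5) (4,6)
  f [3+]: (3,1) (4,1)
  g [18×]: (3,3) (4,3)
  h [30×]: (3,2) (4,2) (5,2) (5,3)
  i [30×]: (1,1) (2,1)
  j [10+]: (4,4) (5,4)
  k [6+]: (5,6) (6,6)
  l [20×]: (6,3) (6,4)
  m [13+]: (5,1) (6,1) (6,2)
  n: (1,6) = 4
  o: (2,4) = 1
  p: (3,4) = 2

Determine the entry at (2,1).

Cage n is a single given cell, so (1,6) = 4.
O is a freebie, leaving (2,4) = 1.
P is a freebie; hence (3,4) = 2.
Row 3 already has 2; hence (3,1) = 1.
Row 3 now contains 1; hence (3,6) = 3.
Cage f's pair has sum 3, leaving (4,1) = 2.
The two cells of cage b must have product 6, so (2,6) = 2.
3 is placed in row 3, so (3,3) = 6.
Cage g needs two cells with product 18, which forces (4,3) = 3.
6 is placed in row 3, so (3,2) = 5.
5 is placed in row 3, leaving (3,5) = 4.
3 is placed in row 4, so (4,2) = 1.
Column 2 already has 1; hence (1,2) = 2.
The 4 cells of cage a must have sum 12, which forces (1,3) = 1.
Row 1 already has 1, so (1,5) = 6.
Column 2 already has 5, leaving (2,2) = 4.
Cage a needs sum 12, which forces (2,3) = 5.
Row 2 already has 5, which forces (2,5) = 3.
Column 5 already has 6; hence (4,5) = 5.
5 is placed in row 4, leaving (4,6) = 6.
Column 3 now contains 1, leaving (5,3) = 2.
2 is placed in row 5, so (5,5) = 1.
Row 5 already has 1, leaving (5,6) = 5.
Column 3 already has 5, so (6,3) = 4.
4 is placed in row 6; hence (6,4) = 5.
1 is placed in column 5, leaving (6,5) = 2.
Column 6 now contains 5, leaving (6,6) = 1.
6 is placed in row 1, so (1,1) = 5.
Column 4 already has 5, so (1,4) = 3.
Row 2 already has 5, leaving (2,1) = 6.
Row 4 already has 6, which forces (4,4) = 4.
Cage m needs sum 13, leaving (5,1) = 4.
Cage h has product 30, so (5,2) = 3.
Cage j needs two cells with sum 10, leaving (5,4) = 6.
6 is placed in column 1, leaving (6,1) = 3.
Column 2 already has 3, so (6,2) = 6.
The full grid is 5 2 1 3 6 4 / 6 4 5 1 3 2 / 1 5 6 2 4 3 / 2 1 3 4 5 6 / 4 3 2 6 1 5 / 3 6 4 5 2 1.

6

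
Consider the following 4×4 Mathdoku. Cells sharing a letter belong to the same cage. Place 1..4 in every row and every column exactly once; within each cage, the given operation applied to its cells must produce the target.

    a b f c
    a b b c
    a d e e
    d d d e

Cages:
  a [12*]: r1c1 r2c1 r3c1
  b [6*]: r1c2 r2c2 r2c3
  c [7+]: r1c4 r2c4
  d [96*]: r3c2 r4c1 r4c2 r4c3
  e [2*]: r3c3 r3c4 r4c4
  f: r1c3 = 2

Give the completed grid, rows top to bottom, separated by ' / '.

4 1 2 3 / 1 2 3 4 / 3 4 1 2 / 2 3 4 1

Cage f is a single given cell, which forces r1c3 = 2.
Cage d needs product 96, leaving r3c2 = 4.
Cage e has product 2, leaving r3c3 = 1.
Cage e needs product 2, so r3c4 = 2.
The 3 cells of cage e must have product 2, leaving r4c4 = 1.
The 3 cells of cage b must have product 6, so r1c2 = 1.
Cage b has product 6, which forces r2c2 = 2.
Column 3 now contains 1; hence r2c3 = 3.
Row 2 already has 3; hence r2c4 = 4.
Row 3 now contains 1, leaving r3c1 = 3.
Column 2 now contains 2; hence r4c2 = 3.
Column 3 already has 3, leaving r4c3 = 4.
Row 1 now contains 1, so r1c1 = 4.
Column 4 already has 4, which forces r1c4 = 3.
4 is placed in row 2, leaving r2c1 = 1.
Row 4 now contains 4, which forces r4c1 = 2.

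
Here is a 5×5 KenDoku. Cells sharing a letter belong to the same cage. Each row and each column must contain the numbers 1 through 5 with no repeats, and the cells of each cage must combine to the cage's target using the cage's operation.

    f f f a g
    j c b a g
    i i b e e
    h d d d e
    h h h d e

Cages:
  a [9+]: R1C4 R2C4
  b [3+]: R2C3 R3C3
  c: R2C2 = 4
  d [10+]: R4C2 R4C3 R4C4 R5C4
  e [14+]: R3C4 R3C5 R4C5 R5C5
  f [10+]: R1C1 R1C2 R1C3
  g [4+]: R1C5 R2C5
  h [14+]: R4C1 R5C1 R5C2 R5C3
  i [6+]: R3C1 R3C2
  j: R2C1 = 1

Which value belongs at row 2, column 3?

2

Cage j is given, which forces R2C1 = 1.
Cage c is a single given cell, leaving R2C2 = 4.
Row 2 now contains 1; hence R2C3 = 2.
4 is placed in row 2; hence R2C4 = 5.
Row 2 now contains 1, so R2C5 = 3.
2 is placed in column 3, so R3C3 = 1.
Column 4 now contains 5, which forces R1C4 = 4.
Column 5 already has 3, which forces R1C5 = 1.
Cage i's pair has sum 6, which forces R3C1 = 4.
Cage i's pair has sum 6, leaving R3C2 = 2.
4 is placed in column 4, so R3C4 = 3.
Row 3 already has 2, leaving R3C5 = 5.
Cage f has sum 10, which forces R1C1 = 2.
Cage d has sum 10, so R4C2 = 3.
Cage d needs sum 10, leaving R4C3 = 4.
Row 4 already has 4; hence R4C5 = 2.
Column 3 already has 4, which forces R5C3 = 5.
2 is placed in column 5; hence R5C5 = 4.
Column 2 now contains 3, leaving R1C2 = 5.
Column 3 already has 5, so R1C3 = 3.
3 is placed in row 4, which forces R4C1 = 5.
Row 4 already has 2; hence R4C4 = 1.
Row 5 already has 5; hence R5C1 = 3.
Row 5 already has 5, so R5C2 = 1.
Cage d has sum 10, so R5C4 = 2.
Completed grid: 2 5 3 4 1 / 1 4 2 5 3 / 4 2 1 3 5 / 5 3 4 1 2 / 3 1 5 2 4.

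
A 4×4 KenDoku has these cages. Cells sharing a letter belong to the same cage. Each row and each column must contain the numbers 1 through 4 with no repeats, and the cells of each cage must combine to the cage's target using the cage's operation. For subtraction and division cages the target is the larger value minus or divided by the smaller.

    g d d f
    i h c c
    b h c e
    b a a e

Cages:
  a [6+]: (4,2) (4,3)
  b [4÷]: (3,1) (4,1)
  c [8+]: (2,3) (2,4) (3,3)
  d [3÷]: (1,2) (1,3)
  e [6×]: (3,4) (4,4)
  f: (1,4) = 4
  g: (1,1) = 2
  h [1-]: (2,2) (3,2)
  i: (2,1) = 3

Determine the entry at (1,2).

G is a freebie, which forces (1,1) = 2.
Cage f is a single given cell; hence (1,4) = 4.
I is a freebie, leaving (2,1) = 3.
Cage c has sum 8, so (2,3) = 4.
Column 3 already has 4; hence (4,3) = 2.
2 is placed in row 4, leaving (4,4) = 3.
Cage c has sum 8; hence (2,4) = 1.
Column 3 now contains 2, which forces (3,3) = 3.
Column 4 now contains 3; hence (3,4) = 2.
2 is placed in row 4, so (4,2) = 4.
Cage d needs two cells with quotient 3, which forces (1,2) = 3.
Column 3 now contains 3; hence (1,3) = 1.
Row 2 already has 1; hence (2,2) = 2.
Cage b's pair has quotient 4, which forces (3,1) = 4.
2 is placed in row 3, so (3,2) = 1.
Row 4 already has 4; hence (4,1) = 1.
Filled in: 2 3 1 4 / 3 2 4 1 / 4 1 3 2 / 1 4 2 3.

3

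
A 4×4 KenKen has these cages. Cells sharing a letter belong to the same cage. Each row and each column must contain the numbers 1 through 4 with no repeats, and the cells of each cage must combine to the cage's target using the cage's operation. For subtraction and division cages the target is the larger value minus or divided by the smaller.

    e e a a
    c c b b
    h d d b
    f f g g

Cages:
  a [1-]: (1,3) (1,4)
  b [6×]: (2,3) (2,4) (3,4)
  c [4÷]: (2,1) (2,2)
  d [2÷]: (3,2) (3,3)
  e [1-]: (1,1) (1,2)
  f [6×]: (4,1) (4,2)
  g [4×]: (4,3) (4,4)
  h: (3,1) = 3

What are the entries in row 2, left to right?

Cage h is given; hence (3,1) = 3.
3 is placed in column 1; hence (4,1) = 2.
Row 4 already has 2, which forces (4,2) = 3.
Cage e needs two cells with difference 1, so (1,1) = 1.
Cage e's pair has difference 1; hence (1,2) = 2.
Column 1 already has 1, so (2,1) = 4.
4 is placed in row 2, leaving (2,2) = 1.
1 is placed in column 2, leaving (3,2) = 4.
Cage d's pair has quotient 2, so (3,3) = 2.
The 3 cells of cage b must have product 6, so (3,4) = 1.
1 is placed in column 4, so (4,4) = 4.
Cage a needs two cells with difference 1, which forces (1,3) = 4.
Column 4 now contains 4, which forces (1,4) = 3.
Column 3 now contains 2, which forces (2,3) = 3.
Cage b has product 6, so (2,4) = 2.
4 is placed in row 4; hence (4,3) = 1.
The full grid is 1 2 4 3 / 4 1 3 2 / 3 4 2 1 / 2 3 1 4.

4 1 3 2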